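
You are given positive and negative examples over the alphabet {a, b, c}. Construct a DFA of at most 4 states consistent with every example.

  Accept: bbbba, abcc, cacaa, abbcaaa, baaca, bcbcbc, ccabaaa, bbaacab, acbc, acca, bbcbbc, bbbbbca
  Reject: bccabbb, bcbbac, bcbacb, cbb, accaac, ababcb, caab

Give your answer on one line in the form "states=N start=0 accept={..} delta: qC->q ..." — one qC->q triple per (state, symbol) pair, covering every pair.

states=4 start=0 accept={0,2,3} delta: 0a->0 0b->0 0c->1 1a->2 1b->1 1c->2 2a->3 2b->3 2c->1 3a->0 3b->1 3c->0

Grow the machine one transition at a time. Run the examples from 0; the earliest place one falls off (shortest prefix, ties alphabetical) gets sent to the lowest-numbered state that keeps every Accept/Reject pair distinguishable — a pair clashes when both reach the same state with identical unread suffix — and to a fresh state only if none does.
a: 0a undefined. 0a->0: ok.
b: 0b undefined. 0b->0: ok.
c: 0c undefined. 0c->0: no, bbbba/bccabbb meet in 0. Open state 1: 0c->1.
ca: 1a undefined. 1a->0: no, bbbba/caab meet in 0. 1a->1: no, bbaacab/ababcb meet in 1 with "b" left. Open state 2: 1a->2.
cb: 1b undefined. 1b->0: no, bbbba/bcbacb meet in 0. 1b->1: ok.
cc: 1c undefined. 1c->0: no, bbbba/bccabbb meet in 0. 1c->1: no, abcc/cbb meet in 1. 1c->2: ok.
caa: 2a undefined. 2a->0: no, bbbba/bccabbb meet in 0. 2a->1: no, acca/bccabbb meet in 1. 2a->2: no, bbaacab/caab meet in 2 with "b" left. Open state 3: 2a->3.
cac: 2c undefined. 2c->0: no, bbbba/bcbbac meet in 0. 2c->1: ok.
caab: 3b undefined. 3b->0: no, bbbba/bccabbb meet in 0. 3b->1: ok.
accaa: 3a undefined. 3a->0: ok.
bcbcb: 2b undefined. 2b->0: no, bcbcbc/bccabbb meet in 1. 2b->1: no, bbaacab/bccabbb meet in 1. 2b->2: no, bcbcbc/bccabbb meet in 1. 2b->3: ok.
bcbcbc: 3c undefined. 3c->0: ok.
All examples now run through 4 states with every (state, symbol) defined. Accept strings end in {0,2,3}, Reject strings end in {1}; accept={0,2,3}.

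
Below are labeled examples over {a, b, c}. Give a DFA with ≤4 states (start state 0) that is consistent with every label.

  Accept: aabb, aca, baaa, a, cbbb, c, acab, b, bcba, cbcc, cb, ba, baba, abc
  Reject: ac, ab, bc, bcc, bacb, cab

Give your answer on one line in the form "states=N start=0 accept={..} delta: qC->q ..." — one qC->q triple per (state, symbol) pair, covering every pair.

Fold the examples into a partial DFA from state 0: repeatedly fix the first undefined (state, symbol) met by the shortest-then-alphabetical prefix, trying targets in increasing order and rejecting any under which an Accept and a Reject string meet in one state with the same remainder; add a state when all current targets are rejected. Accepting states are where Accept strings end.
a: 0a undefined. 0a->0: no, c/ac meet in 0 with "c" left. Open state 1: 0a->1.
b: 0b undefined. 0b->0: no, c/bc meet in 0 with "c" left. 0b->1: ok.
c: 0c undefined. 0c->0: no, cbcc/bcc meet in 1 with "cc" left. 0c->1: no, cb/ab meet in 1 with "b" left. Open state 2: 0c->2.
aa: 1a undefined. 1a->0: no, aabb/ab meet in 1 with "b" left. 1a->1: ok.
ab: 1b undefined. 1b->0: ok.
ac: 1c undefined. 1c->0: no, aabb/bacb meet in 1. 1c->1: no, aabb/ac meet in 1. 1c->2: no, c/ac meet in 2. Open state 3: 1c->3.
ca: 2a undefined. 2a->0: no, aabb/cab meet in 1. 2a->1: ok.
cb: 2b undefined. 2b->0: no, cbbb/ab meet in 0. 2b->1: no, cbcc/bcc meet in 3 with "c" left. 2b->2: ok.
aca: 3a undefined. 3a->0: no, aca/ab meet in 0. 3a->1: no, acab/ab meet in 0. 3a->2: ok.
bcb: 3b undefined. 3b->0: ok.
bcc: 3c undefined. 3c->0: ok.
cbc: 2c undefined. 2c->0: ok.
All examples now run through 4 states with every (state, symbol) defined. Accept strings end in {1,2}, Reject strings end in {0,3}; accept={1,2}.

states=4 start=0 accept={1,2} delta: 0a->1 0b->1 0c->2 1a->1 1b->0 1c->3 2a->1 2b->2 2c->0 3a->2 3b->0 3c->0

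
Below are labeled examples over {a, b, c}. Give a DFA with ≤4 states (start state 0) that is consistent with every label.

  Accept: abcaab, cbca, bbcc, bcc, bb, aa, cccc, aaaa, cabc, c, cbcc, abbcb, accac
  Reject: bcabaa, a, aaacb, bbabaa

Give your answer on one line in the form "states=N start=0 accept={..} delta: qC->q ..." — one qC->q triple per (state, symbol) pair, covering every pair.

State merging on the prefix tree: take the shortest (then alphabetical) example prefix whose next move is undefined and point that move at state 0, else 1, else 2, ...; a target is out if some Accept/Reject pair would then sit in one state with the same input left (inseparable). If every existing state is out, open a new one.
a: 0a undefined. 0a->0: no, aa/a meet in 0. Open state 1: 0a->1.
b: 0b undefined. 0b->0: ok.
c: 0c undefined. 0c->0: no, cbca/a meet in 1. 0c->1: no, c/a meet in 1. Open state 2: 0c->2.
aa: 1a undefined. 1a->0: ok.
ab: 1b undefined. 1b->0: no, bb/bbabaa meet in 0. 1b->1: no, abbcb/aaacb meet in 1 with "cb" left. 1b->2: ok.
ac: 1c undefined. 1c->0: no, bb/aaacb meet in 0. 1c->1: no, c/aaacb meet in 2. 1c->2: ok.
ca: 2a undefined. 2a->0: no, bb/bcabaa meet in 0. 2a->1: no, bb/bcabaa meet in 0. 2a->2: no, c/bbabaa meet in 2. Open state 3: 2a->3.
cb: 2b undefined. 2b->0: no, bb/aaacb meet in 0. 2b->1: no, abbcb/a meet in 1. 2b->2: no, c/aaacb meet in 2. 2b->3: ok.
cc: 2c undefined. 2c->0: ok.
cab: 3b undefined. 3b->0: no, abcaab/bcabaa meet in 0. 3b->1: ok.
cbc: 3c undefined. 3c->0: no, cbca/bcabaa meet in 1. 3c->1: ok.
bbabaa: 3a undefined. 3a->0: no, abcaab/bbabaa meet in 0. 3a->1: ok.
All examples now run through 4 states with every (state, symbol) defined. Accept strings end in {0,2}, Reject strings end in {1,3}; accept={0,2}.

states=4 start=0 accept={0,2} delta: 0a->1 0b->0 0c->2 1a->0 1b->2 1c->2 2a->3 2b->3 2c->0 3a->1 3b->1 3c->1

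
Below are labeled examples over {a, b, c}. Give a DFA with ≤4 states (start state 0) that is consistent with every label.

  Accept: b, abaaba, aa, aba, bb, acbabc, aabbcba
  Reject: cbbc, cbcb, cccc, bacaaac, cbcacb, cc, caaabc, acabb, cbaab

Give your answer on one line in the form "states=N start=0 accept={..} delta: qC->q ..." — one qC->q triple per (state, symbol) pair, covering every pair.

states=4 start=0 accept={0,3} delta: 0a->0 0b->0 0c->1 1a->1 1b->2 1c->1 2a->3 2b->1 2c->1 3a->1 3b->3 3c->0

State merging on the prefix tree: take the shortest (then alphabetical) example prefix whose next move is undefined and point that move at state 0, else 1, else 2, ...; a target is out if some Accept/Reject pair would then sit in one state with the same input left (inseparable). If every existing state is out, open a new one.
a: 0a undefined. 0a->0: ok.
b: 0b undefined. 0b->0: ok.
c: 0c undefined. 0c->0: no, b/cbbc meet in 0. Open state 1: 0c->1.
ca: 1a undefined. 1a->0: no, b/acabb meet in 0. 1a->1: ok.
cb: 1b undefined. 1b->0: no, b/cbcb meet in 0. 1b->1: no, acbabc/cbbc meet in 1 with "c" left. Open state 2: 1b->2.
cc: 1c undefined. 1c->0: no, b/cccc meet in 0. 1c->1: ok.
cba: 2a undefined. 2a->0: no, b/cbaab meet in 0. 2a->1: no, acbabc/caaabc meet in 2 with "c" left. 2a->2: no, acbabc/cbbc meet in 2 with "bc" left. Open state 3: 2a->3.
cbb: 2b undefined. 2b->0: no, b/acabb meet in 0. 2b->1: ok.
cbc: 2c undefined. 2c->0: no, b/cbcb meet in 0. 2c->1: ok.
cbaa: 3a undefined. 3a->0: no, b/cbaab meet in 0. 3a->1: ok.
acbab: 3b undefined. 3b->0: no, acbabc/cbbc meet in 1. 3b->1: no, acbabc/cbbc meet in 1. 3b->2: no, acbabc/cbbc meet in 1. 3b->3: ok.
acbabc: 3c undefined. 3c->0: ok.
All examples now run through 4 states with every (state, symbol) defined. Accept strings end in {0,3}, Reject strings end in {1,2}; accept={0,3}.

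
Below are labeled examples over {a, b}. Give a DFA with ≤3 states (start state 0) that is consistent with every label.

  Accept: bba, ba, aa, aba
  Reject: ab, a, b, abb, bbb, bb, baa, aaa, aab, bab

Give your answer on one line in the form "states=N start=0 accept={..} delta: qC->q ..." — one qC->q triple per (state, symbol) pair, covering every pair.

states=2 start=0 accept={0} delta: 0a->1 0b->1 1a->0 1b->1

Grow the machine one transition at a time. Run the examples from 0; the earliest place one falls off (shortest prefix, ties alphabetical) gets sent to the lowest-numbered state that keeps every Accept/Reject pair distinguishable — a pair clashes when both reach the same state with identical unread suffix — and to a fresh state only if none does.
a: 0a undefined. 0a->0: no, aa/a meet in 0. Open state 1: 0a->1.
b: 0b undefined. 0b->0: no, bba/a meet in 1. 0b->1: ok.
aa: 1a undefined. 1a->0: ok.
ab: 1b undefined. 1b->0: no, bba/a meet in 1. 1b->1: ok.
All examples now run through 2 states with every (state, symbol) defined. Accept strings end in {0}, Reject strings end in {1}; accept={0}.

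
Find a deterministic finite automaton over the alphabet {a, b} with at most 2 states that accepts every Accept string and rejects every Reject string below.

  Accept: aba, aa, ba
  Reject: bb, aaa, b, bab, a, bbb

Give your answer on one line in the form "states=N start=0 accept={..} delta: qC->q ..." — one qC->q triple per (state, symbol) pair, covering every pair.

states=2 start=0 accept={0} delta: 0a->1 0b->1 1a->0 1b->1

Grow the machine one transition at a time. Run the examples from 0; the earliest place one falls off (shortest prefix, ties alphabetical) gets sent to the lowest-numbered state that keeps every Accept/Reject pair distinguishable — a pair clashes when both reach the same state with identical unread suffix — and to a fresh state only if none does.
a: 0a undefined. 0a->0: no, aa/aaa meet in 0. Open state 1: 0a->1.
b: 0b undefined. 0b->0: no, ba/a meet in 1. 0b->1: ok.
aa: 1a undefined. 1a->0: ok.
ab: 1b undefined. 1b->0: no, aba/aaa meet in 1. 1b->1: ok.
All examples now run through 2 states with every (state, symbol) defined. Accept strings end in {0}, Reject strings end in {1}; accept={0}.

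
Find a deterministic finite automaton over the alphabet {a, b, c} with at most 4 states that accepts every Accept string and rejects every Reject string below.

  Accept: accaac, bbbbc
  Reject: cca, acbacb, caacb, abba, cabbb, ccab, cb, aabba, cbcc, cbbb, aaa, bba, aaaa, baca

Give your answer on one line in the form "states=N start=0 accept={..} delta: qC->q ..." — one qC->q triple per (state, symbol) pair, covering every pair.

states=2 start=0 accept={1} delta: 0a->0 0b->0 0c->1 1a->0 1b->0 1c->0

Fold the examples into a partial DFA from state 0: repeatedly fix the first undefined (state, symbol) met by the shortest-then-alphabetical prefix, trying targets in increasing order and rejecting any under which an Accept and a Reject string meet in one state with the same remainder; add a state when all current targets are rejected. Accepting states are where Accept strings end.
a: 0a undefined. 0a->0: ok.
b: 0b undefined. 0b->0: ok.
c: 0c undefined. 0c->0: no, accaac/cca meet in 0. Open state 1: 0c->1.
ca: 1a undefined. 1a->0: ok.
cb: 1b undefined. 1b->0: ok.
cc: 1c undefined. 1c->0: ok.
All examples now run through 2 states with every (state, symbol) defined. Accept strings end in {1}, Reject strings end in {0}; accept={1}.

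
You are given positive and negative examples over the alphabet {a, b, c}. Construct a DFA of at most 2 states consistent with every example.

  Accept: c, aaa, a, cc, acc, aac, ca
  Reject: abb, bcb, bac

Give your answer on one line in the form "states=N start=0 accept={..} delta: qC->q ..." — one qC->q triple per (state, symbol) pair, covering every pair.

State merging on the prefix tree: take the shortest (then alphabetical) example prefix whose next move is undefined and point that move at state 0, else 1, else 2, ...; a target is out if some Accept/Reject pair would then sit in one state with the same input left (inseparable). If every existing state is out, open a new one.
a: 0a undefined. 0a->0: ok.
b: 0b undefined. 0b->0: no, c/bac meet in 0 with "c" left. Open state 1: 0b->1.
c: 0c undefined. 0c->0: ok.
ba: 1a undefined. 1a->0: no, c/bac meet in 0. 1a->1: ok.
bc: 1c undefined. 1c->0: no, c/bac meet in 0. 1c->1: ok.
abb: 1b undefined. 1b->0: no, c/abb meet in 0. 1b->1: ok.
All examples now run through 2 states with every (state, symbol) defined. Accept strings end in {0}, Reject strings end in {1}; accept={0}.

states=2 start=0 accept={0} delta: 0a->0 0b->1 0c->0 1a->1 1b->1 1c->1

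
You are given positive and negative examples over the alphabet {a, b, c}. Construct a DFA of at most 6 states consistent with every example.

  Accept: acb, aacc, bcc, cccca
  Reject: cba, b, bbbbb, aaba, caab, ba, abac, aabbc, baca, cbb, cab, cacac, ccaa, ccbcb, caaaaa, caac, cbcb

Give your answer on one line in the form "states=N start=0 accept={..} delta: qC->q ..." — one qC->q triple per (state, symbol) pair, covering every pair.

states=4 start=0 accept={2} delta: 0a->0 0b->0 0c->1 1a->0 1b->2 1c->2 2a->0 2b->1 2c->3 3a->2 3b->0 3c->3

State merging on the prefix tree: take the shortest (then alphabetical) example prefix whose next move is undefined and point that move at state 0, else 1, else 2, ...; a target is out if some Accept/Reject pair would then sit in one state with the same input left (inseparable). If every existing state is out, open a new one.
a: 0a undefined. 0a->0: ok.
b: 0b undefined. 0b->0: ok.
c: 0c undefined. 0c->0: no, acb/cba meet in 0. Open state 1: 0c->1.
ca: 1a undefined. 1a->0: ok.
cb: 1b undefined. 1b->0: no, acb/cba meet in 0. 1b->1: no, acb/abac meet in 1. Open state 2: 1b->2.
cc: 1c undefined. 1c->0: no, acb/ccbcb meet in 2. 1c->1: no, aacc/abac meet in 1. 1c->2: ok.
cba: 2a undefined. 2a->0: ok.
cbb: 2b undefined. 2b->0: no, acb/ccbcb meet in 2. 2b->1: ok.
cbc: 2c undefined. 2c->0: no, cccca/cba meet in 0. 2c->1: no, acb/cbcb meet in 2. 2c->2: no, cccca/cba meet in 0. Open state 3: 2c->3.
cbcb: 3b undefined. 3b->0: ok.
cccc: 3c undefined. 3c->0: no, cccca/cba meet in 0. 3c->1: no, cccca/cba meet in 0. 3c->2: no, cccca/cba meet in 0. 3c->3: ok.
cccca: 3a undefined. 3a->0: no, cccca/cba meet in 0. 3a->1: no, cccca/abac meet in 1. 3a->2: ok.
All examples now run through 4 states with every (state, symbol) defined. Accept strings end in {2}, Reject strings end in {0,1}; accept={2}.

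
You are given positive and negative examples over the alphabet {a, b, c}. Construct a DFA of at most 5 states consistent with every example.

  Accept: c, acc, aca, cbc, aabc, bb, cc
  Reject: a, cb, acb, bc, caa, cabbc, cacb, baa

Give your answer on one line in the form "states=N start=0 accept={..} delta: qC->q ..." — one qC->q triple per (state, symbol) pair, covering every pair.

states=4 start=0 accept={0,2} delta: 0a->1 0b->1 0c->2 1a->1 1b->0 1c->3 2a->1 2b->3 2c->0 3a->0 3b->1 3c->0

State merging on the prefix tree: take the shortest (then alphabetical) example prefix whose next move is undefined and point that move at state 0, else 1, else 2, ...; a target is out if some Accept/Reject pair would then sit in one state with the same input left (inseparable). If every existing state is out, open a new one.
a: 0a undefined. 0a->0: no, aabc/bc meet in 0 with "bc" left. Open state 1: 0a->1.
b: 0b undefined. 0b->0: no, c/bc meet in 0 with "c" left. 0b->1: ok.
c: 0c undefined. 0c->0: no, cbc/bc meet in 1 with "c" left. 0c->1: no, c/a meet in 1. Open state 2: 0c->2.
aa: 1a undefined. 1a->0: no, aabc/bc meet in 1 with "c" left. 1a->1: ok.
ac: 1c undefined. 1c->0: no, aca/a meet in 1. 1c->1: no, acc/a meet in 1. 1c->2: no, c/bc meet in 2. Open state 3: 1c->3.
bb: 1b undefined. 1b->0: ok.
ca: 2a undefined. 2a->0: no, c/cabbc meet in 2. 2a->1: ok.
cb: 2b undefined. 2b->0: no, bb/cb meet in 0. 2b->1: no, cbc/bc meet in 3. 2b->2: no, c/cb meet in 2. 2b->3: ok.
cc: 2c undefined. 2c->0: ok.
aca: 3a undefined. 3a->0: ok.
acb: 3b undefined. 3b->0: no, aca/acb meet in 0. 3b->1: ok.
acc: 3c undefined. 3c->0: ok.
All examples now run through 4 states with every (state, symbol) defined. Accept strings end in {0,2}, Reject strings end in {1,3}; accept={0,2}.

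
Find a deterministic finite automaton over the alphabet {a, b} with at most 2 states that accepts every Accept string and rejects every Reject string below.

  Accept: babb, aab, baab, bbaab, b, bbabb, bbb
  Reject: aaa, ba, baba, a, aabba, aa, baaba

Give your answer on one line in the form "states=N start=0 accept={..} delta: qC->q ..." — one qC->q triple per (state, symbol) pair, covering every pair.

Grow the machine one transition at a time. Run the examples from 0; the earliest place one falls off (shortest prefix, ties alphabetical) gets sent to the lowest-numbered state that keeps every Accept/Reject pair distinguishable — a pair clashes when both reach the same state with identical unread suffix — and to a fresh state only if none does.
a: 0a undefined. 0a->0: ok.
b: 0b undefined. 0b->0: no, babb/aaa meet in 0. Open state 1: 0b->1.
ba: 1a undefined. 1a->0: ok.
bb: 1b undefined. 1b->0: no, babb/aaa meet in 0. 1b->1: ok.
All examples now run through 2 states with every (state, symbol) defined. Accept strings end in {1}, Reject strings end in {0}; accept={1}.

states=2 start=0 accept={1} delta: 0a->0 0b->1 1a->0 1b->1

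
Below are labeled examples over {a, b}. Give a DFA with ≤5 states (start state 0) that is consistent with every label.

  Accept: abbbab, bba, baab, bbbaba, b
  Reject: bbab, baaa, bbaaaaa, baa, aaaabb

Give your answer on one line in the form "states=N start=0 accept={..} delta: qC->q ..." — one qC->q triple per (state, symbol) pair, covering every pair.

states=4 start=0 accept={1,3} delta: 0a->0 0b->1 1a->0 1b->2 2a->1 2b->3 3a->3 3b->3

State merging on the prefix tree: take the shortest (then alphabetical) example prefix whose next move is undefined and point that move at state 0, else 1, else 2, ...; a target is out if some Accept/Reject pair would then sit in one state with the same input left (inseparable). If every existing state is out, open a new one.
a: 0a undefined. 0a->0: ok.
b: 0b undefined. 0b->0: no, abbbab/bbab meet in 0. Open state 1: 0b->1.
ba: 1a undefined. 1a->0: ok.
bb: 1b undefined. 1b->0: no, abbbab/bbab meet in 1. 1b->1: no, abbbab/bbab meet in 1. Open state 2: 1b->2.
bba: 2a undefined. 2a->0: no, bba/baaa meet in 0. 2a->1: ok.
bbb: 2b undefined. 2b->0: no, bbbaba/baaa meet in 0. 2b->1: no, bbbaba/baaa meet in 0. 2b->2: no, abbbab/bbab meet in 2. Open state 3: 2b->3.
bbba: 3a undefined. 3a->0: no, bbbaba/baaa meet in 0. 3a->1: no, abbbab/bbab meet in 2. 3a->2: no, bbbaba/bbab meet in 2. 3a->3: ok.
bbbab: 3b undefined. 3b->0: no, abbbab/baaa meet in 0. 3b->1: no, bbbaba/baaa meet in 0. 3b->2: no, abbbab/bbab meet in 2. 3b->3: ok.
All examples now run through 4 states with every (state, symbol) defined. Accept strings end in {1,3}, Reject strings end in {0,2}; accept={1,3}.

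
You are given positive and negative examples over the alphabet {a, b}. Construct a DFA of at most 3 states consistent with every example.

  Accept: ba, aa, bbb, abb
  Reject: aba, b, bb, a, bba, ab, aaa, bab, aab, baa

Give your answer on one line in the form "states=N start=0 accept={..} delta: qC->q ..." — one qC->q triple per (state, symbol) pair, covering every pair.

State merging on the prefix tree: take the shortest (then alphabetical) example prefix whose next move is undefined and point that move at state 0, else 1, else 2, ...; a target is out if some Accept/Reject pair would then sit in one state with the same input left (inseparable). If every existing state is out, open a new one.
a: 0a undefined. 0a->0: no, ba/aba meet in 0 with "ba" left. Open state 1: 0a->1.
b: 0b undefined. 0b->0: no, ba/a meet in 1. 0b->1: ok.
aa: 1a undefined. 1a->0: ok.
ab: 1b undefined. 1b->0: no, ba/bb meet in 0. 1b->1: no, ba/aba meet in 0. Open state 2: 1b->2.
aba: 2a undefined. 2a->0: no, ba/aba meet in 0. 2a->1: ok.
abb: 2b undefined. 2b->0: ok.
All examples now run through 3 states with every (state, symbol) defined. Accept strings end in {0}, Reject strings end in {1,2}; accept={0}.

states=3 start=0 accept={0} delta: 0a->1 0b->1 1a->0 1b->2 2a->1 2b->0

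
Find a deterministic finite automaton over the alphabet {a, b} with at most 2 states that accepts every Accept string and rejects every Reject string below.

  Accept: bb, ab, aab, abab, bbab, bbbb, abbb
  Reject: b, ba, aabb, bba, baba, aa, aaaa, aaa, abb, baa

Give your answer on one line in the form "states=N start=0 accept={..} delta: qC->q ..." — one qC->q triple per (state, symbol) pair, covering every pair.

Fold the examples into a partial DFA from state 0: repeatedly fix the first undefined (state, symbol) met by the shortest-then-alphabetical prefix, trying targets in increasing order and rejecting any under which an Accept and a Reject string meet in one state with the same remainder; add a state when all current targets are rejected. Accepting states are where Accept strings end.
a: 0a undefined. 0a->0: no, bb/aabb meet in 0 with "bb" left. Open state 1: 0a->1.
b: 0b undefined. 0b->0: no, bb/b meet in 0. 0b->1: ok.
aa: 1a undefined. 1a->0: no, bb/aabb meet in 1 with "b" left. 1a->1: ok.
ab: 1b undefined. 1b->0: ok.
All examples now run through 2 states with every (state, symbol) defined. Accept strings end in {0}, Reject strings end in {1}; accept={0}.

states=2 start=0 accept={0} delta: 0a->1 0b->1 1a->1 1b->0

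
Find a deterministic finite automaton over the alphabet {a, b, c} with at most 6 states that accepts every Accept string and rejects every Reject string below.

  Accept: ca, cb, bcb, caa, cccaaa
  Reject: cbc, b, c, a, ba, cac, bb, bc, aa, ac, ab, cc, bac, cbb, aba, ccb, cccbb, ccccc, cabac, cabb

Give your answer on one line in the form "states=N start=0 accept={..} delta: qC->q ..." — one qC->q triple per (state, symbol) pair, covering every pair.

states=3 start=0 accept={2} delta: 0a->0 0b->0 0c->1 1a->2 1b->2 1c->0 2a->2 2b->0 2c->0

Grow the machine one transition at a time. Run the examples from 0; the earliest place one falls off (shortest prefix, ties alphabetical) gets sent to the lowest-numbered state that keeps every Accept/Reject pair distinguishable — a pair clashes when both reach the same state with identical unread suffix — and to a fresh state only if none does.
a: 0a undefined. 0a->0: ok.
b: 0b undefined. 0b->0: ok.
c: 0c undefined. 0c->0: no, ca/cbc meet in 0. Open state 1: 0c->1.
ca: 1a undefined. 1a->0: no, ca/b meet in 0. 1a->1: no, ca/c meet in 1. Open state 2: 1a->2.
cb: 1b undefined. 1b->0: no, cb/b meet in 0. 1b->1: no, cb/c meet in 1. 1b->2: ok.
cc: 1c undefined. 1c->0: ok.
caa: 2a undefined. 2a->0: no, caa/b meet in 0. 2a->1: no, caa/c meet in 1. 2a->2: ok.
cab: 2b undefined. 2b->0: ok.
cac: 2c undefined. 2c->0: ok.
All examples now run through 3 states with every (state, symbol) defined. Accept strings end in {2}, Reject strings end in {0,1}; accept={2}.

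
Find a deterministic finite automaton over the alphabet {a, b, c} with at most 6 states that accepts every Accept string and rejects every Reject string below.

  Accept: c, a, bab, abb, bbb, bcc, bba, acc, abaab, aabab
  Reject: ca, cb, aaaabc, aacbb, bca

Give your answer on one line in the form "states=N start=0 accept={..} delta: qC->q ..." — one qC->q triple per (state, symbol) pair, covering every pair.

states=4 start=0 accept={0,1,2} delta: 0a->0 0b->1 0c->2 1a->0 1b->0 1c->3 2a->3 2b->3 2c->0 3a->3 3b->3 3c->0

Fold the examples into a partial DFA from state 0: repeatedly fix the first undefined (state, symbol) met by the shortest-then-alphabetical prefix, trying targets in increasing order and rejecting any under which an Accept and a Reject string meet in one state with the same remainder; add a state when all current targets are rejected. Accepting states are where Accept strings end.
a: 0a undefined. 0a->0: ok.
b: 0b undefined. 0b->0: no, c/aaaabc meet in 0 with "c" left. Open state 1: 0b->1.
c: 0c undefined. 0c->0: no, c/ca meet in 0. 0c->1: no, abb/cb meet in 1 with "b" left. Open state 2: 0c->2.
ba: 1a undefined. 1a->0: ok.
bb: 1b undefined. 1b->0: ok.
bc: 1c undefined. 1c->0: no, a/aaaabc meet in 0. 1c->1: no, a/bca meet in 0. 1c->2: no, c/aaaabc meet in 2. Open state 3: 1c->3.
ca: 2a undefined. 2a->0: no, a/ca meet in 0. 2a->1: no, bab/ca meet in 1. 2a->2: no, c/ca meet in 2. 2a->3: ok.
cb: 2b undefined. 2b->0: no, a/cb meet in 0. 2b->1: no, a/aacbb meet in 0. 2b->2: no, c/cb meet in 2. 2b->3: ok.
acc: 2c undefined. 2c->0: ok.
bca: 3a undefined. 3a->0: no, a/bca meet in 0. 3a->1: no, bab/bca meet in 1. 3a->2: no, c/bca meet in 2. 3a->3: ok.
bcc: 3c undefined. 3c->0: ok.
aacbb: 3b undefined. 3b->0: no, a/aacbb meet in 0. 3b->1: no, bab/aacbb meet in 1. 3b->2: no, c/aacbb meet in 2. 3b->3: ok.
All examples now run through 4 states with every (state, symbol) defined. Accept strings end in {0,1,2}, Reject strings end in {3}; accept={0,1,2}.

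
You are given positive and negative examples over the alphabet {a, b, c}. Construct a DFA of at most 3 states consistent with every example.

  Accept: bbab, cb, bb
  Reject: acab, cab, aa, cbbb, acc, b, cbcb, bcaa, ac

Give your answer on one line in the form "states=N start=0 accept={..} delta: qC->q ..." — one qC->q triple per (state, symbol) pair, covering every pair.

Fold the examples into a partial DFA from state 0: repeatedly fix the first undefined (state, symbol) met by the shortest-then-alphabetical prefix, trying targets in increasing order and rejecting any under which an Accept and a Reject string meet in one state with the same remainder; add a state when all current targets are rejected. Accepting states are where Accept strings end.
a: 0a undefined. 0a->0: ok.
b: 0b undefined. 0b->0: no, bbab/aa meet in 0. Open state 1: 0b->1.
c: 0c undefined. 0c->0: no, cb/acab meet in 1. 0c->1: ok.
bb: 1b undefined. 1b->0: no, bbab/b meet in 1. 1b->1: no, bbab/acab meet in 1 with "ab" left. Open state 2: 1b->2.
bc: 1c undefined. 1c->0: ok.
ca: 1a undefined. 1a->0: ok.
bba: 2a undefined. 2a->0: no, bbab/acab meet in 1. 2a->1: ok.
cbb: 2b undefined. 2b->0: ok.
cbc: 2c undefined. 2c->0: ok.
All examples now run through 3 states with every (state, symbol) defined. Accept strings end in {2}, Reject strings end in {0,1}; accept={2}.

states=3 start=0 accept={2} delta: 0a->0 0b->1 0c->1 1a->0 1b->2 1c->0 2a->1 2b->0 2c->0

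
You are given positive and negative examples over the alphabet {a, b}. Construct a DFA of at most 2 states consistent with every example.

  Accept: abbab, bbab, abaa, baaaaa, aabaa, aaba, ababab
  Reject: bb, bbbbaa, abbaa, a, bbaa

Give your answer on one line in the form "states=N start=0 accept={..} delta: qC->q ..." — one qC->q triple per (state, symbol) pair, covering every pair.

states=2 start=0 accept={1} delta: 0a->0 0b->1 1a->1 1b->0

Fold the examples into a partial DFA from state 0: repeatedly fix the first undefined (state, symbol) met by the shortest-then-alphabetical prefix, trying targets in increasing order and rejecting any under which an Accept and a Reject string meet in one state with the same remainder; add a state when all current targets are rejected. Accepting states are where Accept strings end.
a: 0a undefined. 0a->0: ok.
b: 0b undefined. 0b->0: no, abbab/bb meet in 0. Open state 1: 0b->1.
ba: 1a undefined. 1a->0: no, abaa/a meet in 0. 1a->1: ok.
bb: 1b undefined. 1b->0: ok.
All examples now run through 2 states with every (state, symbol) defined. Accept strings end in {1}, Reject strings end in {0}; accept={1}.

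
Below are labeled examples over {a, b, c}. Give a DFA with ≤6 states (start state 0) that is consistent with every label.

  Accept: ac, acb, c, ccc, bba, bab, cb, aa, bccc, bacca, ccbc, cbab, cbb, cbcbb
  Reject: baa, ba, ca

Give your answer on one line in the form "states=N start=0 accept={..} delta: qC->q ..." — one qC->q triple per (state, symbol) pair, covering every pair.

states=3 start=0 accept={0,1} delta: 0a->0 0b->1 0c->1 1a->2 1b->0 1c->0 2a->2 2b->0 2c->1

Fold the examples into a partial DFA from state 0: repeatedly fix the first undefined (state, symbol) met by the shortest-then-alphabetical prefix, trying targets in increasing order and rejecting any under which an Accept and a Reject string meet in one state with the same remainder; add a state when all current targets are rejected. Accepting states are where Accept strings end.
a: 0a undefined. 0a->0: ok.
b: 0b undefined. 0b->0: no, bba/baa meet in 0. Open state 1: 0b->1.
c: 0c undefined. 0c->0: no, ac/ca meet in 0. 0c->1: ok.
ba: 1a undefined. 1a->0: no, aa/baa meet in 0. 1a->1: no, ac/baa meet in 1. Open state 2: 1a->2.
bb: 1b undefined. 1b->0: ok.
bc: 1c undefined. 1c->0: ok.
baa: 2a undefined. 2a->0: no, acb/baa meet in 0. 2a->1: no, ac/baa meet in 1. 2a->2: ok.
bab: 2b undefined. 2b->0: ok.
bac: 2c undefined. 2c->0: no, bacca/baa meet in 2. 2c->1: ok.
All examples now run through 3 states with every (state, symbol) defined. Accept strings end in {0,1}, Reject strings end in {2}; accept={0,1}.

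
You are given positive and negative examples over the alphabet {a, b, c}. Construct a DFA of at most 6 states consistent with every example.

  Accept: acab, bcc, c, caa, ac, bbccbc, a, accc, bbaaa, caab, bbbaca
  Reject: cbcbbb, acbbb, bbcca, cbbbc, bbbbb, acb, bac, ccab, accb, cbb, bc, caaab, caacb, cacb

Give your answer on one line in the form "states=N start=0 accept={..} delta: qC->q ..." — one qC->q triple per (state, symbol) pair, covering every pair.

states=6 start=0 accept={0,1,5} delta: 0a->0 0b->1 0c->1 1a->2 1b->3 1c->3 2a->5 2b->0 2c->3 3a->1 3b->4 3c->0 4a->1 4b->4 4c->2 5a->1 5b->0 5c->1

Grow the machine one transition at a time. Run the examples from 0; the earliest place one falls off (shortest prefix, ties alphabetical) gets sent to the lowest-numbered state that keeps every Accept/Reject pair distinguishable — a pair clashes when both reach the same state with identical unread suffix — and to a fresh state only if none does.
a: 0a undefined. 0a->0: ok.
b: 0b undefined. 0b->0: no, c/bac meet in 0 with "c" left. Open state 1: 0b->1.
c: 0c undefined. 0c->0: no, acab/acb meet in 1. 0c->1: ok.
ba: 1a undefined. 1a->0: no, acab/bac meet in 1. 1a->1: no, acab/acb meet in 1 with "b" left. Open state 2: 1a->2.
bb: 1b undefined. 1b->0: no, c/cbbbc meet in 1. 1b->1: no, c/acbbb meet in 1. 1b->2: no, acab/cbb meet in 2 with "b" left. Open state 3: 1b->3.
bc: 1c undefined. 1c->0: no, bcc/ccab meet in 1. 1c->1: no, acab/ccab meet in 2 with "b" left. 1c->2: no, acab/accb meet in 2 with "b" left. 1c->3: ok.
bac: 2c undefined. 2c->0: no, c/cacb meet in 1. 2c->1: no, c/bac meet in 1. 2c->2: no, acab/cacb meet in 2 with "b" left. 2c->3: ok.
bba: 3a undefined. 3a->0: no, c/ccab meet in 1. 3a->1: ok.
bbb: 3b undefined. 3b->0: no, c/acbbb meet in 1. 3b->1: no, bcc/cbbbc meet in 3 with "c" left. 3b->2: no, acab/acbbb meet in 2 with "b" left. 3b->3: no, bcc/cbbbc meet in 3 with "c" left. Open state 4: 3b->4.
bbc: 3c undefined. 3c->0: ok.
caa: 2a undefined. 2a->0: no, c/caaab meet in 1. 2a->1: no, acab/caaab meet in 2 with "b" left. 2a->2: no, acab/caaab meet in 2 with "b" left. 2a->3: no, c/caacb meet in 1. 2a->4: no, caa/cbcbbb meet in 4. Open state 5: 2a->5.
acab: 2b undefined. 2b->0: ok.
bbba: 4a undefined. 4a->0: no, bbbaca/bbcca meet in 2. 4a->1: ok.
bbbb: 4b undefined. 4b->0: no, acab/acbbb meet in 0. 4b->1: no, c/acbbb meet in 1. 4b->2: no, acab/bbbbb meet in 0. 4b->3: no, acab/cbbbc meet in 0. 4b->4: ok.
caaa: 5a undefined. 5a->0: no, c/caaab meet in 1. 5a->1: ok.
caab: 5b undefined. 5b->0: ok.
caac: 5c undefined. 5c->0: no, c/caacb meet in 1. 5c->1: ok.
cbbbc: 4c undefined. 4c->0: no, acab/cbbbc meet in 0. 4c->1: no, c/cbbbc meet in 1. 4c->2: ok.
All examples now run through 6 states with every (state, symbol) defined. Accept strings end in {0,1,5}, Reject strings end in {2,3,4}; accept={0,1,5}.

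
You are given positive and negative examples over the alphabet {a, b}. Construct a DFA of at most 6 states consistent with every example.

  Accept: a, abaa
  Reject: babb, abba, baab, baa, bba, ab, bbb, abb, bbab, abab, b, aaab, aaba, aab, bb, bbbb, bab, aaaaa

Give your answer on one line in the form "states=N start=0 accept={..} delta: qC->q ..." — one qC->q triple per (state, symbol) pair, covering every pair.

states=4 start=0 accept={1} delta: 0a->1 0b->2 1a->2 1b->3 2a->2 2b->2 3a->0 3b->2

Grow the machine one transition at a time. Run the examples from 0; the earliest place one falls off (shortest prefix, ties alphabetical) gets sent to the lowest-numbered state that keeps every Accept/Reject pair distinguishable — a pair clashes when both reach the same state with identical unread suffix — and to a fresh state only if none does.
a: 0a undefined. 0a->0: no, a/aaaaa meet in 0. Open state 1: 0a->1.
b: 0b undefined. 0b->0: no, a/bba meet in 1. 0b->1: no, a/b meet in 1. Open state 2: 0b->2.
aa: 1a undefined. 1a->0: no, a/aaaaa meet in 1. 1a->1: no, a/aaaaa meet in 1. 1a->2: ok.
ab: 1b undefined. 1b->0: no, abaa/abb meet in 2. 1b->1: no, a/ab meet in 1. 1b->2: no, abaa/baa meet in 2 with "aa" left. Open state 3: 1b->3.
ba: 2a undefined. 2a->0: no, a/baa meet in 1. 2a->1: no, a/aaaaa meet in 1. 2a->2: ok.
bb: 2b undefined. 2b->0: no, a/bba meet in 1. 2b->1: no, a/baab meet in 1. 2b->2: ok.
aba: 3a undefined. 3a->0: ok.
abb: 3b undefined. 3b->0: no, a/abba meet in 1. 3b->1: no, a/abb meet in 1. 3b->2: ok.
All examples now run through 4 states with every (state, symbol) defined. Accept strings end in {1}, Reject strings end in {2,3}; accept={1}.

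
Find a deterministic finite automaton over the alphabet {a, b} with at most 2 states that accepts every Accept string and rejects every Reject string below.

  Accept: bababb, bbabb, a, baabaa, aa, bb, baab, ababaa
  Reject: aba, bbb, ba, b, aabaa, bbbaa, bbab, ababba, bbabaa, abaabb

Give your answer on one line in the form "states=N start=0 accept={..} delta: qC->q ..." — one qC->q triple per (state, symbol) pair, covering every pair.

Fold the examples into a partial DFA from state 0: repeatedly fix the first undefined (state, symbol) met by the shortest-then-alphabetical prefix, trying targets in increasing order and rejecting any under which an Accept and a Reject string meet in one state with the same remainder; add a state when all current targets are rejected. Accepting states are where Accept strings end.
a: 0a undefined. 0a->0: ok.
b: 0b undefined. 0b->0: no, bababb/aba meet in 0. Open state 1: 0b->1.
ba: 1a undefined. 1a->0: no, bababb/abaabb meet in 1 with "b" left. 1a->1: ok.
bb: 1b undefined. 1b->0: ok.
All examples now run through 2 states with every (state, symbol) defined. Accept strings end in {0}, Reject strings end in {1}; accept={0}.

states=2 start=0 accept={0} delta: 0a->0 0b->1 1a->1 1b->0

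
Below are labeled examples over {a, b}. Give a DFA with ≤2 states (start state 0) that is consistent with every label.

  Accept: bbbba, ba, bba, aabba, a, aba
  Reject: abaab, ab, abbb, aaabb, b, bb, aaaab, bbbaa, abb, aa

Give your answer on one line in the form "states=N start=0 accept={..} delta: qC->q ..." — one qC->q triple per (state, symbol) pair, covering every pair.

states=2 start=0 accept={1} delta: 0a->1 0b->0 1a->0 1b->0

State merging on the prefix tree: take the shortest (then alphabetical) example prefix whose next move is undefined and point that move at state 0, else 1, else 2, ...; a target is out if some Accept/Reject pair would then sit in one state with the same input left (inseparable). If every existing state is out, open a new one.
a: 0a undefined. 0a->0: no, a/aa meet in 0. Open state 1: 0a->1.
b: 0b undefined. 0b->0: ok.
aa: 1a undefined. 1a->0: ok.
ab: 1b undefined. 1b->0: ok.
All examples now run through 2 states with every (state, symbol) defined. Accept strings end in {1}, Reject strings end in {0}; accept={1}.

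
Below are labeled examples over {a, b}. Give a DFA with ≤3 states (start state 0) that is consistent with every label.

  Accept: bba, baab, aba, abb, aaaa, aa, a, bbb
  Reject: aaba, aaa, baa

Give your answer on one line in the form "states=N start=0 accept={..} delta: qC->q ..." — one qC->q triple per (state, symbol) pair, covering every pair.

Fold the examples into a partial DFA from state 0: repeatedly fix the first undefined (state, symbol) met by the shortest-then-alphabetical prefix, trying targets in increasing order and rejecting any under which an Accept and a Reject string meet in one state with the same remainder; add a state when all current targets are rejected. Accepting states are where Accept strings end.
a: 0a undefined. 0a->0: no, aba/aaba meet in 0 with "ba" left. Open state 1: 0a->1.
b: 0b undefined. 0b->0: no, aa/baa meet in 1 with "a" left. 0b->1: ok.
aa: 1a undefined. 1a->0: no, aaaa/aaba meet in 0. 1a->1: no, bba/aaba meet in 1 with "ba" left. Open state 2: 1a->2.
ab: 1b undefined. 1b->0: ok.
aaa: 2a undefined. 2a->0: ok.
aab: 2b undefined. 2b->0: no, bba/aaba meet in 1. 2b->1: no, aa/aaba meet in 2. 2b->2: ok.
All examples now run through 3 states with every (state, symbol) defined. Accept strings end in {1,2}, Reject strings end in {0}; accept={1,2}.

states=3 start=0 accept={1,2} delta: 0a->1 0b->1 1a->2 1b->0 2a->0 2b->2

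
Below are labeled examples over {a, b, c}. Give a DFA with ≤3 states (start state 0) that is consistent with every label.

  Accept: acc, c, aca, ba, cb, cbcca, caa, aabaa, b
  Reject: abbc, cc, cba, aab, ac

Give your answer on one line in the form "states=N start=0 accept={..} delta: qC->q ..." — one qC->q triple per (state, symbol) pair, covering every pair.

Fold the examples into a partial DFA from state 0: repeatedly fix the first undefined (state, symbol) met by the shortest-then-alphabetical prefix, trying targets in increasing order and rejecting any under which an Accept and a Reject string meet in one state with the same remainder; add a state when all current targets are rejected. Accepting states are where Accept strings end.
a: 0a undefined. 0a->0: no, acc/cc meet in 0 with "cc" left. Open state 1: 0a->1.
b: 0b undefined. 0b->0: ok.
c: 0c undefined. 0c->0: no, c/cc meet in 0. 0c->1: ok.
aa: 1a undefined. 1a->0: no, aabaa/aab meet in 0. 1a->1: no, cb/aab meet in 1 with "b" left. Open state 2: 1a->2.
ab: 1b undefined. 1b->0: no, c/abbc meet in 1. 1b->1: ok.
ac: 1c undefined. 1c->0: no, cbcca/cba meet in 2. 1c->1: no, acc/abbc meet in 1. 1c->2: ok.
aab: 2b undefined. 2b->0: no, aabaa/abbc meet in 2. 2b->1: no, c/aab meet in 1. 2b->2: ok.
aca: 2a undefined. 2a->0: ok.
acc: 2c undefined. 2c->0: ok.
All examples now run through 3 states with every (state, symbol) defined. Accept strings end in {0,1}, Reject strings end in {2}; accept={0,1}.

states=3 start=0 accept={0,1} delta: 0a->1 0b->0 0c->1 1a->2 1b->1 1c->2 2a->0 2b->2 2c->0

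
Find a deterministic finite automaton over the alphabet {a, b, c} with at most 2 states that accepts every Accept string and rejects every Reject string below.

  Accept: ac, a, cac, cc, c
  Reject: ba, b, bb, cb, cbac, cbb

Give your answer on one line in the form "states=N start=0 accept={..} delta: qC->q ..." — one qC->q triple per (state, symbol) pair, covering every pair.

Grow the machine one transition at a time. Run the examples from 0; the earliest place one falls off (shortest prefix, ties alphabetical) gets sent to the lowest-numbered state that keeps every Accept/Reject pair distinguishable — a pair clashes when both reach the same state with identical unread suffix — and to a fresh state only if none does.
a: 0a undefined. 0a->0: ok.
b: 0b undefined. 0b->0: no, a/ba meet in 0. Open state 1: 0b->1.
c: 0c undefined. 0c->0: ok.
ba: 1a undefined. 1a->0: no, ac/ba meet in 0. 1a->1: ok.
bb: 1b undefined. 1b->0: no, ac/bb meet in 0. 1b->1: ok.
cbac: 1c undefined. 1c->0: no, ac/cbac meet in 0. 1c->1: ok.
All examples now run through 2 states with every (state, symbol) defined. Accept strings end in {0}, Reject strings end in {1}; accept={0}.

states=2 start=0 accept={0} delta: 0a->0 0b->1 0c->0 1a->1 1b->1 1c->1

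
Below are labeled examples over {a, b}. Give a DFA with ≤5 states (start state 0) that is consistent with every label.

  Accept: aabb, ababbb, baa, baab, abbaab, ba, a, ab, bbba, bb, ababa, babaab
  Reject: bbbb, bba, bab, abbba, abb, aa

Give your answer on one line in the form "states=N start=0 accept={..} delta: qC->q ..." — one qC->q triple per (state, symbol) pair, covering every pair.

states=4 start=0 accept={1,3} delta: 0a->1 0b->2 1a->0 1b->3 2a->3 2b->1 3a->1 3b->2

State merging on the prefix tree: take the shortest (then alphabetical) example prefix whose next move is undefined and point that move at state 0, else 1, else 2, ...; a target is out if some Accept/Reject pair would then sit in one state with the same input left (inseparable). If every existing state is out, open a new one.
a: 0a undefined. 0a->0: no, aabb/abb meet in 0 with "bb" left. Open state 1: 0a->1.
b: 0b undefined. 0b->0: no, baa/aa meet in 1 with "a" left. 0b->1: no, ba/aa meet in 1 with "a" left. Open state 2: 0b->2.
aa: 1a undefined. 1a->0: ok.
ab: 1b undefined. 1b->0: no, ab/aa meet in 0. 1b->1: no, abbaab/abb meet in 1. 1b->2: no, aabb/abb meet in 2 with "b" left. Open state 3: 1b->3.
ba: 2a undefined. 2a->0: no, ba/aa meet in 0. 2a->1: no, baa/aa meet in 0. 2a->2: no, aabb/bab meet in 2 with "b" left. 2a->3: ok.
bb: 2b undefined. 2b->0: no, aabb/bbbb meet in 0. 2b->1: ok.
aba: 3a undefined. 3a->0: no, baa/bba meet in 0. 3a->1: ok.
abb: 3b undefined. 3b->0: no, baab/abbba meet in 3. 3b->1: no, aabb/bbbb meet in 1. 3b->2: ok.
All examples now run through 4 states with every (state, symbol) defined. Accept strings end in {1,3}, Reject strings end in {0,2}; accept={1,3}.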